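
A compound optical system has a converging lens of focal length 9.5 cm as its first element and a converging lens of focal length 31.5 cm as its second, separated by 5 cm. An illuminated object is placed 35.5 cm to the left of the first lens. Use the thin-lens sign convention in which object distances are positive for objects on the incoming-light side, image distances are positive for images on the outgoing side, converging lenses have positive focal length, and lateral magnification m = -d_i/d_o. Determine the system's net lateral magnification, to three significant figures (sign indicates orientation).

First lens: d_i1 = 1/(1/9.5 - 1/35.5) = 12.971 cm.
m_1 = -(12.971)/35.5 = -0.3654.
This image would form 12.971 cm past lens 1, i.e. 7.971 cm beyond lens 2, so it is a virtual object for lens 2: d_o2 = 5 - 12.971 = -7.971 cm.
Second lens: d_i2 = 1/(1/31.5 - 1/(-7.971)) = 6.361 cm.
m_2 = -(6.361)/(-7.971) = 0.7981.
Total m = m_1 x m_2 = (-0.3654)(0.7981) = -0.2916.

-0.292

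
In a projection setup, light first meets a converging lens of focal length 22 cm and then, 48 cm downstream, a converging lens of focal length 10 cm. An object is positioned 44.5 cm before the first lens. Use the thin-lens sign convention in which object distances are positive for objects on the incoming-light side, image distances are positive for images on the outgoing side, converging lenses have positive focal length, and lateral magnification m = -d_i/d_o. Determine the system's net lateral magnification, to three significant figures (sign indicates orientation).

-1.77

Applying the thin-lens equation to the first lens, 1/22 = 1/44.5 + 1/d_i1, which gives d_i1 = 43.511 cm.
Its lateral magnification is m_1 = -d_i1/d_o1 = -(43.511)/44.5 = -0.9778.
Object distance for lens 2: d_o2 = 48 - 43.511 = 4.489 cm.
Applying the thin-lens equation again with f_2 = 10 cm and d_o2 = 4.489 cm gives d_i2 = -8.145 cm.
m_2 = -(-8.145)/(4.489) = 1.8145.
The system's lateral magnification is m_1 m_2 = (-0.9778)(1.8145) = -1.7742.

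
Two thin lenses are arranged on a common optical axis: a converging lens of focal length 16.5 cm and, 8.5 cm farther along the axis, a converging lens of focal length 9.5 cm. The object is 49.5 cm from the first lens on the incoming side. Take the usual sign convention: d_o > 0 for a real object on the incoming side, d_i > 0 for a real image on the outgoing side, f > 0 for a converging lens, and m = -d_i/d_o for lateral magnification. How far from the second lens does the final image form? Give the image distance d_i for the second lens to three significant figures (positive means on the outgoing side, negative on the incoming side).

6.00 cm

Lens 1: 1/d_i1 = 1/f_1 - 1/d_o1 = 1/16.5 - 1/49.5 = 0.04040 cm^-1, so d_i1 = 24.750 cm.
This image would form 24.750 cm past lens 1, i.e. 16.250 cm beyond lens 2, so it is a virtual object for lens 2: d_o2 = 8.5 - 24.750 = -16.250 cm.
Lens 2: 1/d_i2 = 1/f_2 - 1/d_o2 = 1/9.5 - 1/(-16.250) = 0.16680 cm^-1, so d_i2 = 5.995 cm.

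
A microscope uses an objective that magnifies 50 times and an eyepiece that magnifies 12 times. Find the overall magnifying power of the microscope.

600

The overall magnification of a compound microscope is the product of the objective and eyepiece magnifications:
M = M_obj x M_eye = 50 x 12 = 600.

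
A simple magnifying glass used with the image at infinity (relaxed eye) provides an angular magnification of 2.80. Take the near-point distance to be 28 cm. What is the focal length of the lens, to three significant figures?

For the image at infinity, M = D/f.
f = D/M = 28/2.8 = 10.000 cm.

10.0 cm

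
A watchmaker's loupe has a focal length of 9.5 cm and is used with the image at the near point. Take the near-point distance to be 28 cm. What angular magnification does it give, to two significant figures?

M = 1 + D/f = 1 + 28/9.5 = 3.947.

3.9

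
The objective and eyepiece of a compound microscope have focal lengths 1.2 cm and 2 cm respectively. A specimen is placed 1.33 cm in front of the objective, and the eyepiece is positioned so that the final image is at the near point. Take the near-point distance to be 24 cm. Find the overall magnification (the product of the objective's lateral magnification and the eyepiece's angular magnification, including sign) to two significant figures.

-120

Objective: 1/d_i = 1/f_obj - 1/d_o = 1/1.2 - 1/1.33 = 0.08145 cm^-1, so d_i = 12.277 cm.
m_obj = -d_i/d_o = -12.277/1.33 = -9.231.
Eyepiece angular magnification (image at near point): M_eye = 1 + D/f_e = 1 + 24/2 = 13.000.
Overall M = m_obj x M_eye = (-9.231)(13.000) = -120.00.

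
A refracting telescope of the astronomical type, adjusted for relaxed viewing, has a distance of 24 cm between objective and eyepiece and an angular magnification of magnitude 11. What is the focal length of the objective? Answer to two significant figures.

In normal adjustment the tube length equals f_obj + f_eye and |M| = f_obj/f_eye.
So f_obj = 11 f_eye and 11 f_eye + f_eye = 24 cm, giving f_eye = 24/12 = 2.000 cm and f_obj = 22.000 cm.

22 cm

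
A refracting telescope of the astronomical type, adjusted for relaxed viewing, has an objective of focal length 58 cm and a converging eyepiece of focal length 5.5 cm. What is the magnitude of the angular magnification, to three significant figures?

10.5

|M| = f_obj/|f_eye| = 58/5.5 = 10.545.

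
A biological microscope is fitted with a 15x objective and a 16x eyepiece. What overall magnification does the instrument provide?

240

The overall magnification of a compound microscope is the product of the objective and eyepiece magnifications:
M = M_obj x M_eye = 15 x 16 = 240.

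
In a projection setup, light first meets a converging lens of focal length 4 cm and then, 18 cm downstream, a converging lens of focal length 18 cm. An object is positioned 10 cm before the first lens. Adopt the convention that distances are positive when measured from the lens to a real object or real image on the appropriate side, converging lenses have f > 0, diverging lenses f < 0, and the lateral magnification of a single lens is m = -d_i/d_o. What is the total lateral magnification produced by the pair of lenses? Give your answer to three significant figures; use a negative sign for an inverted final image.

Lens 1: 1/d_i1 = 1/f_1 - 1/d_o1 = 1/4 - 1/10 = 0.15000 cm^-1, so d_i1 = 6.667 cm.
m_1 = -(6.667)/10 = -0.6667.
The intermediate image is 6.667 cm to the right of lens 1, so d_o2 = L - d_i1 = 18 - 6.667 = 11.333 cm.
Lens 2: 1/d_i2 = 1/f_2 - 1/d_o2 = 1/18 - 1/(11.333) = -0.03268 cm^-1, so d_i2 = -30.600 cm.
m_2 = -(-30.600)/(11.333) = 2.7000.
Overall magnification: m = m_1 m_2 = -1.8000.

-1.80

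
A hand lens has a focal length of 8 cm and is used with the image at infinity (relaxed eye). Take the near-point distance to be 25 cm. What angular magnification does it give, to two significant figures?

M = D/f = 25/8 = 3.125.

3.1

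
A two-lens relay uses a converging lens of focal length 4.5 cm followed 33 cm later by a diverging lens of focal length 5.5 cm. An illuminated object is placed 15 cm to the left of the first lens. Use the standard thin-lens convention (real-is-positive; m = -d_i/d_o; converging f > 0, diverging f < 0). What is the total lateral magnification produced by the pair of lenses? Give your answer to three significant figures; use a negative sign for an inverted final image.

-0.0735

First lens: d_i1 = 1/(1/4.5 - 1/15) = 6.429 cm.
m_1 = -(6.429)/15 = -0.4286.
Object distance for lens 2: d_o2 = 33 - 6.429 = 26.571 cm.
Second lens: d_i2 = 1/(1/(-5.5) - 1/(26.571)) = -4.557 cm.
m_2 = -(-4.557)/(26.571) = 0.1715.
The system's lateral magnification is m_1 m_2 = (-0.4286)(0.1715) = -0.0735.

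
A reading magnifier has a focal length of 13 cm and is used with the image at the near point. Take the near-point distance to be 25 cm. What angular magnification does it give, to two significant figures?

2.9

M = 1 + D/f = 1 + 25/13 = 2.923.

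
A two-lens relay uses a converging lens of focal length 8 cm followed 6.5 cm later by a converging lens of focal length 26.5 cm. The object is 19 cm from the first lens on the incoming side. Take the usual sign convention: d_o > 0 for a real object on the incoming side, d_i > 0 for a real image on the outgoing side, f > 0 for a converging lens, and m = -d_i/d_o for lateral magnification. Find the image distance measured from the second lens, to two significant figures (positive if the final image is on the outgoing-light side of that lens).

Applying the thin-lens equation to the first lens, 1/8 = 1/19 + 1/d_i1, which gives d_i1 = 13.818 cm.
Since 13.818 cm > 6.5 cm, the first image lies past the second lens and serves as a virtual object: d_o2 = L - d_i1 = -7.318 cm.
Applying the thin-lens equation again with f_2 = 26.5 cm and d_o2 = -7.318 cm gives d_i2 = 5.735 cm.

5.7 cm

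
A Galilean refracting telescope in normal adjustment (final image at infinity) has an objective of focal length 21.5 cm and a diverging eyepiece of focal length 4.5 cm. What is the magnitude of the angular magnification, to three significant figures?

4.78

|M| = f_obj/|f_eye| = 21.5/4.5 = 4.778.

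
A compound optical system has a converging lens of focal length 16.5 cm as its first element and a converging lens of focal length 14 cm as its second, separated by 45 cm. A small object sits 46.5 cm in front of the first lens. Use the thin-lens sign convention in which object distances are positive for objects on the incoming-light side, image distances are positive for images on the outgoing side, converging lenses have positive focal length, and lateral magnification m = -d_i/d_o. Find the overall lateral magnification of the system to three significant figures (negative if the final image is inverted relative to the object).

1.42

First lens: d_i1 = 1/(1/16.5 - 1/46.5) = 25.575 cm.
m_1 = -(25.575)/46.5 = -0.5500.
The intermediate image is 25.575 cm to the right of lens 1, so d_o2 = L - d_i1 = 45 - 25.575 = 19.425 cm.
Second lens: d_i2 = 1/(1/14 - 1/(19.425)) = 50.129 cm.
m_2 = -(50.129)/(19.425) = -2.5806.
Overall magnification: m = m_1 m_2 = 1.4194.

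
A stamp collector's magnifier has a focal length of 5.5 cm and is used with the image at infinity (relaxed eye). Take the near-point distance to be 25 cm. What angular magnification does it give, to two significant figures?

4.5

M = D/f = 25/5.5 = 4.545.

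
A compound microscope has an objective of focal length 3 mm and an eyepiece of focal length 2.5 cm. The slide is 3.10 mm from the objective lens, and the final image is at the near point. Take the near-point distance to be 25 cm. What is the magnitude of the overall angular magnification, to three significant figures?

Convert to cm: f_obj = 3 mm = 0.3 cm; d_o = 3.10 mm = 0.31 cm.
Objective: 1/d_i = 1/f_obj - 1/d_o = 1/0.3 - 1/0.31 = 0.10753 cm^-1, so d_i = 9.300 cm.
m_obj = -d_i/d_o = -9.300/0.31 = -30.000.
Eyepiece angular magnification (image at near point): M_eye = 1 + D/f_e = 1 + 25/2.5 = 11.000.
Overall M = m_obj x M_eye = (-30.000)(11.000) = -330.00.
|M| = 330.00.

330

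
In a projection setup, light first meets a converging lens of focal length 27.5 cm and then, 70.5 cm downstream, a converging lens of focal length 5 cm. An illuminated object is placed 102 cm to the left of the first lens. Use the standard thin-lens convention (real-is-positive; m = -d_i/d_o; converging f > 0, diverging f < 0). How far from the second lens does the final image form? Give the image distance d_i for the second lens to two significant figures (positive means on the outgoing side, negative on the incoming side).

First lens: d_i1 = 1/(1/27.5 - 1/102) = 37.651 cm.
Object distance for lens 2: d_o2 = 70.5 - 37.651 = 32.849 cm.
Second lens: d_i2 = 1/(1/5 - 1/(32.849)) = 5.898 cm.

5.9 cm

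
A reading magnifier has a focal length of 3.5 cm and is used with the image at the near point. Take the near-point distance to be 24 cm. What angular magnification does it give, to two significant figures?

7.9

M = 1 + D/f = 1 + 24/3.5 = 7.857.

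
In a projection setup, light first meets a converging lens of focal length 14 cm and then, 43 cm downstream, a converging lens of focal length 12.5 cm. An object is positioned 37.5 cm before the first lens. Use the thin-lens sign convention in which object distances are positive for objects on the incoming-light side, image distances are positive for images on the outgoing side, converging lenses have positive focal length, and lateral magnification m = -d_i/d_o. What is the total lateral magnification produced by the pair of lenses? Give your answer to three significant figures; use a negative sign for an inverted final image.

0.913

Lens 1: 1/d_i1 = 1/f_1 - 1/d_o1 = 1/14 - 1/37.5 = 0.04476 cm^-1, so d_i1 = 22.340 cm.
m_1 = -(22.340)/37.5 = -0.5957.
That image sits 20.660 cm in front of the second lens, so d_o2 = 20.660 cm.
Lens 2: 1/d_i2 = 1/f_2 - 1/d_o2 = 1/12.5 - 1/(20.660) = 0.03160 cm^-1, so d_i2 = 31.649 cm.
m_2 = -(31.649)/(20.660) = -1.5319.
Total m = m_1 x m_2 = (-0.5957)(-1.5319) = 0.9126.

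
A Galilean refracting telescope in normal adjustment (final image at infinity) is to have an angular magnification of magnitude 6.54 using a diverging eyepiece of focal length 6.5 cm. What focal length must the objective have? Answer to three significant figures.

|M| = f_obj/|f_eye|, so f_obj = |M| x |f_eye| = 6.54 x 6.5 = 42.510 cm.

42.5 cm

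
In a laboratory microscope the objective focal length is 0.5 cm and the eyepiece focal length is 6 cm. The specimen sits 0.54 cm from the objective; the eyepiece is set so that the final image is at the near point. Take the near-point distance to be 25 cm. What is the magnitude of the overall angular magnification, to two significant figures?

65

Objective: 1/d_i = 1/f_obj - 1/d_o = 1/0.5 - 1/0.54 = 0.14815 cm^-1, so d_i = 6.750 cm.
m_obj = -d_i/d_o = -6.750/0.54 = -12.500.
Eyepiece angular magnification (image at near point): M_eye = 1 + D/f_e = 1 + 25/6 = 5.167.
Overall M = m_obj x M_eye = (-12.500)(5.167) = -64.58.
|M| = 64.58.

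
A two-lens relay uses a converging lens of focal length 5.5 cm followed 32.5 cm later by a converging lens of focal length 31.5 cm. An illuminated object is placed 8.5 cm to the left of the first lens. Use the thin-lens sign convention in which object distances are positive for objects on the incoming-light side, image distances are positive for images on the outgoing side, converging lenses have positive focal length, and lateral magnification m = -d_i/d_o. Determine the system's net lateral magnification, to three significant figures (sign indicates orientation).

Lens 1: 1/d_i1 = 1/f_1 - 1/d_o1 = 1/5.5 - 1/8.5 = 0.06417 cm^-1, so d_i1 = 15.583 cm.
m_1 = -(15.583)/8.5 = -1.8333.
That image sits 16.917 cm in front of the second lens, so d_o2 = 16.917 cm.
Lens 2: 1/d_i2 = 1/f_2 - 1/d_o2 = 1/31.5 - 1/(16.917) = -0.02737 cm^-1, so d_i2 = -36.540 cm.
m_2 = -(-36.540)/(16.917) = 2.1600.
Overall magnification: m = m_1 m_2 = -3.9600.

-3.96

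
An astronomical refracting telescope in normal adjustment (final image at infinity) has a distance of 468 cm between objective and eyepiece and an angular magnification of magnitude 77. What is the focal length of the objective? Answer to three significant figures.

In normal adjustment the tube length equals f_obj + f_eye and |M| = f_obj/f_eye.
So f_obj = 77 f_eye and 77 f_eye + f_eye = 468 cm, giving f_eye = 468/78 = 6.000 cm and f_obj = 462.000 cm.

462 cm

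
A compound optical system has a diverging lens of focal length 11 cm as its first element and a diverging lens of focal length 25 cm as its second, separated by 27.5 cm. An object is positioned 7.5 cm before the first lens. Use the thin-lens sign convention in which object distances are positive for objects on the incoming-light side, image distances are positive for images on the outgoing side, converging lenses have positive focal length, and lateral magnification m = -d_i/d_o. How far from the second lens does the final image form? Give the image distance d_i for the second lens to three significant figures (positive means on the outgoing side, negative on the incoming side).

-14.0 cm

Lens 1: 1/d_i1 = 1/f_1 - 1/d_o1 = 1/(-11) - 1/7.5 = -0.22424 cm^-1, so d_i1 = -4.459 cm.
The intermediate image is virtual, 4.459 cm to the left of lens 1, so d_o2 = L - d_i1 = 27.5 - (-4.459) = 31.959 cm.
Lens 2: 1/d_i2 = 1/f_2 - 1/d_o2 = 1/(-25) - 1/(31.959) = -0.07129 cm^-1, so d_i2 = -14.027 cm.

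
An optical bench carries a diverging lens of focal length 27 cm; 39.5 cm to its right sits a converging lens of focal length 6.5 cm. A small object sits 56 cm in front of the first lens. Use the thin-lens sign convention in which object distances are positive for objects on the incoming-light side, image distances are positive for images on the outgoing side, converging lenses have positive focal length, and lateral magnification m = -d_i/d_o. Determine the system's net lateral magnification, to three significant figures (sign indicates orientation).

Applying the thin-lens equation to the first lens, 1/(-27) = 1/56 + 1/d_i1, which gives d_i1 = -18.217 cm.
Its lateral magnification is m_1 = -d_i1/d_o1 = -(-18.217)/56 = 0.3253.
With d_i1 < 0 the first image is virtual and lies on the object side; the object distance for lens 2 is d_o2 = 39.5 - (-18.217) = 57.717 cm.
Applying the thin-lens equation again with f_2 = 6.5 cm and d_o2 = 57.717 cm gives d_i2 = 7.325 cm.
m_2 = -(7.325)/(57.717) = -0.1269.
Total m = m_1 x m_2 = (0.3253)(-0.1269) = -0.0413.

-0.0413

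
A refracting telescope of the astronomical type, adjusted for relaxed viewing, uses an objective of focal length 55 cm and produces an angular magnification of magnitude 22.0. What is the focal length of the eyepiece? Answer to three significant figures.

2.50 cm

|M| = f_obj/f_eye, so f_eye = f_obj/|M| = 55/22.0 = 2.500 cm.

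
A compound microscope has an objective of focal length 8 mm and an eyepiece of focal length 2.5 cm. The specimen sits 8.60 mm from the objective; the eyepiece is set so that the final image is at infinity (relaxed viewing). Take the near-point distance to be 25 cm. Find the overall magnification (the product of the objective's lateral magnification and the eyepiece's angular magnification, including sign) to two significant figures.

Convert to cm: f_obj = 8 mm = 0.8 cm; d_o = 8.60 mm = 0.86 cm.
Objective: 1/d_i = 1/f_obj - 1/d_o = 1/0.8 - 1/0.86 = 0.08721 cm^-1, so d_i = 11.467 cm.
m_obj = -d_i/d_o = -11.467/0.86 = -13.333.
Eyepiece angular magnification (image at infinity): M_eye = D/f_e = 25/2.5 = 10.000.
Overall M = m_obj x M_eye = (-13.333)(10.000) = -133.33.

-130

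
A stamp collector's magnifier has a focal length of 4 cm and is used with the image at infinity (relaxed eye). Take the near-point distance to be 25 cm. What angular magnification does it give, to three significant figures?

M = D/f = 25/4 = 6.250.

6.25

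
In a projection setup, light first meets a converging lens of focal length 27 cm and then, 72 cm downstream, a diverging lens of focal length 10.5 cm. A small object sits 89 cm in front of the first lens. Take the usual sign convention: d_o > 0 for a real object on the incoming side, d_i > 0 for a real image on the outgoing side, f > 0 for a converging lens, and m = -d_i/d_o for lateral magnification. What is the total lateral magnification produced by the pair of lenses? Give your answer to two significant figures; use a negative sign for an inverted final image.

Applying the thin-lens equation to the first lens, 1/27 = 1/89 + 1/d_i1, which gives d_i1 = 38.758 cm.
Its lateral magnification is m_1 = -d_i1/d_o1 = -(38.758)/89 = -0.4355.
The intermediate image is 38.758 cm to the right of lens 1, so d_o2 = L - d_i1 = 72 - 38.758 = 33.242 cm.
Applying the thin-lens equation again with f_2 = -10.5 cm and d_o2 = 33.242 cm gives d_i2 = -7.980 cm.
m_2 = -(-7.980)/(33.242) = 0.2400.
Overall magnification: m = m_1 m_2 = -0.1045.

-0.10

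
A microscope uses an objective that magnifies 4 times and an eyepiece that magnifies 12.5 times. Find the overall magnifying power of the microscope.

The overall magnification of a compound microscope is the product of the objective and eyepiece magnifications:
M = M_obj x M_eye = 4 x 12.5 = 50.

50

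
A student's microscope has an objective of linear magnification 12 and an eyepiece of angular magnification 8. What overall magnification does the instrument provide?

The overall magnification of a compound microscope is the product of the objective and eyepiece magnifications:
M = M_obj x M_eye = 12 x 8 = 96.

96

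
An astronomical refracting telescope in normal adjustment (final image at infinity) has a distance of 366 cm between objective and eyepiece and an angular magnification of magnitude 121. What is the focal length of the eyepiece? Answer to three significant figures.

In normal adjustment the tube length equals f_obj + f_eye and |M| = f_obj/f_eye.
So f_obj = 121 f_eye and 121 f_eye + f_eye = 366 cm, giving f_eye = 366/122 = 3.000 cm and f_obj = 363.000 cm.

3.00 cm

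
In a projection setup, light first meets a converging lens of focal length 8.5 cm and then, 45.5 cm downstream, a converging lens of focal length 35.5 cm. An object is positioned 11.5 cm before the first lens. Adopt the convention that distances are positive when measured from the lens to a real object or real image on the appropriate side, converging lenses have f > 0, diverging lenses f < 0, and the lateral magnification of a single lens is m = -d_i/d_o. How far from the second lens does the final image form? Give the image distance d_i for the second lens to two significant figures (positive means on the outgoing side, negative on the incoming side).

-20 cm

Lens 1: 1/d_i1 = 1/f_1 - 1/d_o1 = 1/8.5 - 1/11.5 = 0.03069 cm^-1, so d_i1 = 32.583 cm.
That image sits 12.917 cm in front of the second lens, so d_o2 = 12.917 cm.
Lens 2: 1/d_i2 = 1/f_2 - 1/d_o2 = 1/35.5 - 1/(12.917) = -0.04925 cm^-1, so d_i2 = -20.304 cm.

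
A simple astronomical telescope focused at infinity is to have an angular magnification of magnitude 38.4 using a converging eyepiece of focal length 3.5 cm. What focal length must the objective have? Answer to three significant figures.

|M| = f_obj/|f_eye|, so f_obj = |M| x |f_eye| = 38.4 x 3.5 = 134.400 cm.

134 cm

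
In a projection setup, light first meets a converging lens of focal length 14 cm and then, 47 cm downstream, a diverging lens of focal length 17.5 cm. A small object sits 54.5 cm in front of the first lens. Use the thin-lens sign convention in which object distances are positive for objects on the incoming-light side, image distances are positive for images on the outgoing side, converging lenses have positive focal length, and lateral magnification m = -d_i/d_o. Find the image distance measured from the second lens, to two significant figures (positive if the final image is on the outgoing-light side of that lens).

First lens: d_i1 = 1/(1/14 - 1/54.5) = 18.840 cm.
The intermediate image is 18.840 cm to the right of lens 1, so d_o2 = L - d_i1 = 47 - 18.840 = 28.160 cm.
Second lens: d_i2 = 1/(1/(-17.5) - 1/(28.160)) = -10.793 cm.

-11 cm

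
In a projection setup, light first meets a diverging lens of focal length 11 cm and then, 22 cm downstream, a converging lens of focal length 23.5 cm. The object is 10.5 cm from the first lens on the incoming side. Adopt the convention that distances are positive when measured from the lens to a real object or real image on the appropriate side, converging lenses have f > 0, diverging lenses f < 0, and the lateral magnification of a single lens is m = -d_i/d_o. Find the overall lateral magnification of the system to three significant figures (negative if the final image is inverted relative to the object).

Applying the thin-lens equation to the first lens, 1/(-11) = 1/10.5 + 1/d_i1, which gives d_i1 = -5.372 cm.
Its lateral magnification is m_1 = -d_i1/d_o1 = -(-5.372)/10.5 = 0.5116.
With d_i1 < 0 the first image is virtual and lies on the object side; the object distance for lens 2 is d_o2 = 22 - (-5.372) = 27.372 cm.
Applying the thin-lens equation again with f_2 = 23.5 cm and d_o2 = 27.372 cm gives d_i2 = 166.123 cm.
m_2 = -(166.123)/(27.372) = -6.0691.
Total m = m_1 x m_2 = (0.5116)(-6.0691) = -3.1051.

-3.11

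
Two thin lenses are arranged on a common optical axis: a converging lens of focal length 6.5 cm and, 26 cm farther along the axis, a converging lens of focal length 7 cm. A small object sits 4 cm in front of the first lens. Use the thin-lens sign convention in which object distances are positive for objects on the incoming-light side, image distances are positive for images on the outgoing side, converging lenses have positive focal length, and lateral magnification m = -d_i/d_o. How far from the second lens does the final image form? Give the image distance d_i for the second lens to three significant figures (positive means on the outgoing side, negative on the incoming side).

Applying the thin-lens equation to the first lens, 1/6.5 = 1/4 + 1/d_i1, which gives d_i1 = -10.400 cm.
With d_i1 < 0 the first image is virtual and lies on the object side; the object distance for lens 2 is d_o2 = 26 - (-10.400) = 36.400 cm.
Applying the thin-lens equation again with f_2 = 7 cm and d_o2 = 36.400 cm gives d_i2 = 8.667 cm.

8.67 cm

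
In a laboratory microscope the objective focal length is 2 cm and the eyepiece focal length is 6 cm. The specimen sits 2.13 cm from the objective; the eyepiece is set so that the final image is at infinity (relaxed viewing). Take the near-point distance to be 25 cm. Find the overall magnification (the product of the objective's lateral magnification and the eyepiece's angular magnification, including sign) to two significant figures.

Objective: 1/d_i = 1/f_obj - 1/d_o = 1/2 - 1/2.13 = 0.03052 cm^-1, so d_i = 32.769 cm.
m_obj = -d_i/d_o = -32.769/2.13 = -15.385.
Eyepiece angular magnification (image at infinity): M_eye = D/f_e = 25/6 = 4.167.
Overall M = m_obj x M_eye = (-15.385)(4.167) = -64.10.

-64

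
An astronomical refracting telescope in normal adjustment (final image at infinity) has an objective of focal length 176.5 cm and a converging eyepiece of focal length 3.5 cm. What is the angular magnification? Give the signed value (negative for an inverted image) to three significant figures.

-50.4

M = -f_obj/f_eye = -176.5/(3.5) = -50.429.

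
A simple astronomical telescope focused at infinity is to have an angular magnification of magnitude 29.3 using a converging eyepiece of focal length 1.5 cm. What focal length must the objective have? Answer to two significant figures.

44 cm

|M| = f_obj/|f_eye|, so f_obj = |M| x |f_eye| = 29.3 x 1.5 = 43.950 cm.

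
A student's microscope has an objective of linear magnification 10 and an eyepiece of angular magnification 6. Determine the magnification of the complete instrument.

The overall magnification of a compound microscope is the product of the objective and eyepiece magnifications:
M = M_obj x M_eye = 10 x 6 = 60.

60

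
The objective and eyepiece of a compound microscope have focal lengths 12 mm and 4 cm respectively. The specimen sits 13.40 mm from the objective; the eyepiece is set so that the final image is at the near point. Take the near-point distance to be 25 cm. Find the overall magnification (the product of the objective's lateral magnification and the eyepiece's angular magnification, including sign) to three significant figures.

Convert to cm: f_obj = 12 mm = 1.2 cm; d_o = 13.40 mm = 1.34 cm.
Objective: 1/d_i = 1/f_obj - 1/d_o = 1/1.2 - 1/1.34 = 0.08706 cm^-1, so d_i = 11.486 cm.
m_obj = -d_i/d_o = -11.486/1.34 = -8.571.
Eyepiece angular magnification (image at near point): M_eye = 1 + D/f_e = 1 + 25/4 = 7.250.
Overall M = m_obj x M_eye = (-8.571)(7.250) = -62.14.

-62.1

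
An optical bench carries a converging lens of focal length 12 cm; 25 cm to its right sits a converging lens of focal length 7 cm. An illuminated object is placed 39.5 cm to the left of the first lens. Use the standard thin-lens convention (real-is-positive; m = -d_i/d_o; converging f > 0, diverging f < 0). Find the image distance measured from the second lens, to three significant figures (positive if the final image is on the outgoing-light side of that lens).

Applying the thin-lens equation to the first lens, 1/12 = 1/39.5 + 1/d_i1, which gives d_i1 = 17.236 cm.
That image sits 7.764 cm in front of the second lens, so d_o2 = 7.764 cm.
Applying the thin-lens equation again with f_2 = 7 cm and d_o2 = 7.764 cm gives d_i2 = 71.167 cm.

71.2 cm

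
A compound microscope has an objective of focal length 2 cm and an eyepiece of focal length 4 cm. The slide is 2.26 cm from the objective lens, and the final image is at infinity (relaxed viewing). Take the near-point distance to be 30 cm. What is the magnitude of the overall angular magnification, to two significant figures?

Objective: 1/d_i = 1/f_obj - 1/d_o = 1/2 - 1/2.26 = 0.05752 cm^-1, so d_i = 17.385 cm.
m_obj = -d_i/d_o = -17.385/2.26 = -7.692.
Eyepiece angular magnification (image at infinity): M_eye = D/f_e = 30/4 = 7.500.
Overall M = m_obj x M_eye = (-7.692)(7.500) = -57.69.
|M| = 57.69.

58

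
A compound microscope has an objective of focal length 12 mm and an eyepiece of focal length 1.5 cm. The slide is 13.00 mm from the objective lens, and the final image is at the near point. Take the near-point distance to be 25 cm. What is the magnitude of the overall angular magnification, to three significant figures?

212

Convert to cm: f_obj = 12 mm = 1.2 cm; d_o = 13.00 mm = 1.30 cm.
Objective: 1/d_i = 1/f_obj - 1/d_o = 1/1.2 - 1/1.30 = 0.06410 cm^-1, so d_i = 15.600 cm.
m_obj = -d_i/d_o = -15.600/1.30 = -12.000.
Eyepiece angular magnification (image at near point): M_eye = 1 + D/f_e = 1 + 25/1.5 = 17.667.
Overall M = m_obj x M_eye = (-12.000)(17.667) = -212.00.
|M| = 212.00.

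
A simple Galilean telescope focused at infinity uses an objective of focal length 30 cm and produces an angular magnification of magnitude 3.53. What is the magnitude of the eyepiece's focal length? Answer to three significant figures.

|M| = f_obj/|f_eye|, so |f_eye| = f_obj/|M| = 30/3.53 = 8.499 cm.
(The eyepiece is diverging, so its signed focal length is -8.499 cm.)

8.50 cm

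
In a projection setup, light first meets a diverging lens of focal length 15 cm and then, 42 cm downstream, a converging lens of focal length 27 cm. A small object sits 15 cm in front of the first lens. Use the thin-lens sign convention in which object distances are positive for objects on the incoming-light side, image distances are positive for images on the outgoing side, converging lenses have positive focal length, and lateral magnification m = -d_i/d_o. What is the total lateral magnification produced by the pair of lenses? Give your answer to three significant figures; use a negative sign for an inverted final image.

-0.600

Lens 1: 1/d_i1 = 1/f_1 - 1/d_o1 = 1/(-15) - 1/15 = -0.13333 cm^-1, so d_i1 = -7.500 cm.
m_1 = -(-7.500)/15 = 0.5000.
With d_i1 < 0 the first image is virtual and lies on the object side; the object distance for lens 2 is d_o2 = 42 - (-7.500) = 49.500 cm.
Lens 2: 1/d_i2 = 1/f_2 - 1/d_o2 = 1/27 - 1/(49.500) = 0.01684 cm^-1, so d_i2 = 59.400 cm.
m_2 = -(59.400)/(49.500) = -1.2000.
Total m = m_1 x m_2 = (0.5000)(-1.2000) = -0.6000.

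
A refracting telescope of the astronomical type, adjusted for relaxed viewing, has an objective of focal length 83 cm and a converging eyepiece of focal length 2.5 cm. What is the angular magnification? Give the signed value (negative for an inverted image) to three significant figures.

M = -f_obj/f_eye = -83/(2.5) = -33.200.

-33.2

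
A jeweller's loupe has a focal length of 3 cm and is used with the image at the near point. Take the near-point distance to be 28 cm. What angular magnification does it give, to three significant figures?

10.3

M = 1 + D/f = 1 + 28/3 = 10.333.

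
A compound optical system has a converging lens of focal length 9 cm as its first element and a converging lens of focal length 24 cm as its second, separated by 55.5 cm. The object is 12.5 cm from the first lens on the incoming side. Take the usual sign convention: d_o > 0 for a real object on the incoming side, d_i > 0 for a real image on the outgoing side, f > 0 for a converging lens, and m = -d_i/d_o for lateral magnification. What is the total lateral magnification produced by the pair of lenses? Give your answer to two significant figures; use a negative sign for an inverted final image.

-96

Applying the thin-lens equation to the first lens, 1/9 = 1/12.5 + 1/d_i1, which gives d_i1 = 32.143 cm.
Its lateral magnification is m_1 = -d_i1/d_o1 = -(32.143)/12.5 = -2.5714.
Object distance for lens 2: d_o2 = 55.5 - 32.143 = 23.357 cm.
Applying the thin-lens equation again with f_2 = 24 cm and d_o2 = 23.357 cm gives d_i2 = -872.000 cm.
m_2 = -(-872.000)/(23.357) = 37.3333.
Total m = m_1 x m_2 = (-2.5714)(37.3333) = -96.0000.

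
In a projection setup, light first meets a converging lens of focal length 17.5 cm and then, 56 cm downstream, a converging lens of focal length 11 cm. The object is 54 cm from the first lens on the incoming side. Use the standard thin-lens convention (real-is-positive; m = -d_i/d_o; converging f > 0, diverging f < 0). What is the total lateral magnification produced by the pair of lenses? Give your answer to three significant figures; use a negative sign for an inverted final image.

0.276

Lens 1: 1/d_i1 = 1/f_1 - 1/d_o1 = 1/17.5 - 1/54 = 0.03862 cm^-1, so d_i1 = 25.890 cm.
m_1 = -(25.890)/54 = -0.4795.
That image sits 30.110 cm in front of the second lens, so d_o2 = 30.110 cm.
Lens 2: 1/d_i2 = 1/f_2 - 1/d_o2 = 1/11 - 1/(30.110) = 0.05770 cm^-1, so d_i2 = 17.332 cm.
m_2 = -(17.332)/(30.110) = -0.5756.
Total m = m_1 x m_2 = (-0.4795)(-0.5756) = 0.2760.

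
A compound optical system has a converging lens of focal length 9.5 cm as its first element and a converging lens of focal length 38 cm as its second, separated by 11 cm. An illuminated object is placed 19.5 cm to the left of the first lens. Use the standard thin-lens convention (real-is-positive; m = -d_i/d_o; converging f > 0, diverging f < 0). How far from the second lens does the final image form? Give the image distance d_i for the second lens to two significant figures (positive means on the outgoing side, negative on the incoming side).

6.3 cm

Applying the thin-lens equation to the first lens, 1/9.5 = 1/19.5 + 1/d_i1, which gives d_i1 = 18.525 cm.
This image would form 18.525 cm past lens 1, i.e. 7.525 cm beyond lens 2, so it is a virtual object for lens 2: d_o2 = 11 - 18.525 = -7.525 cm.
Applying the thin-lens equation again with f_2 = 38 cm and d_o2 = -7.525 cm gives d_i2 = 6.281 cm.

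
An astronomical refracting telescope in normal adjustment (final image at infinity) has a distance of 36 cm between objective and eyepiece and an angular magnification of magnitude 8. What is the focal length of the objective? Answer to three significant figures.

32.0 cm

In normal adjustment the tube length equals f_obj + f_eye and |M| = f_obj/f_eye.
So f_obj = 8 f_eye and 8 f_eye + f_eye = 36 cm, giving f_eye = 36/9 = 4.000 cm and f_obj = 32.000 cm.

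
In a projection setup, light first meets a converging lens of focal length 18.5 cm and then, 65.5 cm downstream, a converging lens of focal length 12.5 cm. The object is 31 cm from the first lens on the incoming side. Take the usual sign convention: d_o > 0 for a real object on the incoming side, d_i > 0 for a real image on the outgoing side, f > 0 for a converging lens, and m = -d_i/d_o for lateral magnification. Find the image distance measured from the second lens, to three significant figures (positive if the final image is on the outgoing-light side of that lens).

34.4 cm

Applying the thin-lens equation to the first lens, 1/18.5 = 1/31 + 1/d_i1, which gives d_i1 = 45.880 cm.
The intermediate image is 45.880 cm to the right of lens 1, so d_o2 = L - d_i1 = 65.5 - 45.880 = 19.620 cm.
Applying the thin-lens equation again with f_2 = 12.5 cm and d_o2 = 19.620 cm gives d_i2 = 34.445 cm.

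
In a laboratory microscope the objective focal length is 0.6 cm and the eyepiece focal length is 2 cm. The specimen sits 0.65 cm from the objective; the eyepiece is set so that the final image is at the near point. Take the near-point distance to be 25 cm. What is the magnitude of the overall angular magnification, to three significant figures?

162

Objective: 1/d_i = 1/f_obj - 1/d_o = 1/0.6 - 1/0.65 = 0.12821 cm^-1, so d_i = 7.800 cm.
m_obj = -d_i/d_o = -7.800/0.65 = -12.000.
Eyepiece angular magnification (image at near point): M_eye = 1 + D/f_e = 1 + 25/2 = 13.500.
Overall M = m_obj x M_eye = (-12.000)(13.500) = -162.00.
|M| = 162.00.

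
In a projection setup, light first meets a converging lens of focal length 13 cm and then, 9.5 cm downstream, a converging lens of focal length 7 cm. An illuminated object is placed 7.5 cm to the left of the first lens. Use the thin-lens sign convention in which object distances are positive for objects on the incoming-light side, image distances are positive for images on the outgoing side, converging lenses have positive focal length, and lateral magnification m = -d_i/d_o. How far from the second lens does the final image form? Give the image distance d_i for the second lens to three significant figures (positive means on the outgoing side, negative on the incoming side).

Lens 1: 1/d_i1 = 1/f_1 - 1/d_o1 = 1/13 - 1/7.5 = -0.05641 cm^-1, so d_i1 = -17.727 cm.
With d_i1 < 0 the first image is virtual and lies on the object side; the object distance for lens 2 is d_o2 = 9.5 - (-17.727) = 27.227 cm.
Lens 2: 1/d_i2 = 1/f_2 - 1/d_o2 = 1/7 - 1/(27.227) = 0.10613 cm^-1, so d_i2 = 9.422 cm.

9.42 cm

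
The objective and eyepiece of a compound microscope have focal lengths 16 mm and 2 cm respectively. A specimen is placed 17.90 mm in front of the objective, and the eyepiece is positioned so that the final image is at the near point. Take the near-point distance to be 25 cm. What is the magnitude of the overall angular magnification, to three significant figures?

Convert to cm: f_obj = 16 mm = 1.6 cm; d_o = 17.90 mm = 1.79 cm.
Objective: 1/d_i = 1/f_obj - 1/d_o = 1/1.6 - 1/1.79 = 0.06634 cm^-1, so d_i = 15.074 cm.
m_obj = -d_i/d_o = -15.074/1.79 = -8.421.
Eyepiece angular magnification (image at near point): M_eye = 1 + D/f_e = 1 + 25/2 = 13.500.
Overall M = m_obj x M_eye = (-8.421)(13.500) = -113.68.
|M| = 113.68.

114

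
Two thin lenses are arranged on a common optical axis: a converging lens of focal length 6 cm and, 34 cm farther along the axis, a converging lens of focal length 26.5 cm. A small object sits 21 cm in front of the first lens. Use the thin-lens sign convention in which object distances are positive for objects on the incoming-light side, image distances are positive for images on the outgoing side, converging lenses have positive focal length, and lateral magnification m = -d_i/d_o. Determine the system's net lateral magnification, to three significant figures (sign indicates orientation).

-11.8

Applying the thin-lens equation to the first lens, 1/6 = 1/21 + 1/d_i1, which gives d_i1 = 8.400 cm.
Its lateral magnification is m_1 = -d_i1/d_o1 = -(8.400)/21 = -0.4000.
Object distance for lens 2: d_o2 = 34 - 8.400 = 25.600 cm.
Applying the thin-lens equation again with f_2 = 26.5 cm and d_o2 = 25.600 cm gives d_i2 = -753.778 cm.
m_2 = -(-753.778)/(25.600) = 29.4444.
The system's lateral magnification is m_1 m_2 = (-0.4000)(29.4444) = -11.7778.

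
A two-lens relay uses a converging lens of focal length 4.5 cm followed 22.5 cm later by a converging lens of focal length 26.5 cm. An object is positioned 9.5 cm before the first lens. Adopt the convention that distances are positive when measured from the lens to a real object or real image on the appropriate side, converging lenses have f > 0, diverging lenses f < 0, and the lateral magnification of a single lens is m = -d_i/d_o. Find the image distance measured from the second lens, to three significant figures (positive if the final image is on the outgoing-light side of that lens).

Applying the thin-lens equation to the first lens, 1/4.5 = 1/9.5 + 1/d_i1, which gives d_i1 = 8.550 cm.
That image sits 13.950 cm in front of the second lens, so d_o2 = 13.950 cm.
Applying the thin-lens equation again with f_2 = 26.5 cm and d_o2 = 13.950 cm gives d_i2 = -29.456 cm.

-29.5 cm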